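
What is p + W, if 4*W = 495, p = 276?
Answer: 1599/4 ≈ 399.75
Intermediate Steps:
W = 495/4 (W = (1/4)*495 = 495/4 ≈ 123.75)
p + W = 276 + 495/4 = 1599/4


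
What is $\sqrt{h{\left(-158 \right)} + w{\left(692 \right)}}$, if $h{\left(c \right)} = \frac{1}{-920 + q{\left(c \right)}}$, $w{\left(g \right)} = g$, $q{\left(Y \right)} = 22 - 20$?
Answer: $\frac{\sqrt{64796010}}{306} \approx 26.306$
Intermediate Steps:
$q{\left(Y \right)} = 2$
$h{\left(c \right)} = - \frac{1}{918}$ ($h{\left(c \right)} = \frac{1}{-920 + 2} = \frac{1}{-918} = - \frac{1}{918}$)
$\sqrt{h{\left(-158 \right)} + w{\left(692 \right)}} = \sqrt{- \frac{1}{918} + 692} = \sqrt{\frac{635255}{918}} = \frac{\sqrt{64796010}}{306}$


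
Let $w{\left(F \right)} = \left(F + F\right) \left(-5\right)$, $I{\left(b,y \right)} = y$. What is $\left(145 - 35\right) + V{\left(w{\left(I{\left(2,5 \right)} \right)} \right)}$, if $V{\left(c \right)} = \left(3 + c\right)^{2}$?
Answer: $2319$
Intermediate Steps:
$w{\left(F \right)} = - 10 F$ ($w{\left(F \right)} = 2 F \left(-5\right) = - 10 F$)
$\left(145 - 35\right) + V{\left(w{\left(I{\left(2,5 \right)} \right)} \right)} = \left(145 - 35\right) + \left(3 - 50\right)^{2} = 110 + \left(-47\right)^{2} = 110 + 2209 = 2319$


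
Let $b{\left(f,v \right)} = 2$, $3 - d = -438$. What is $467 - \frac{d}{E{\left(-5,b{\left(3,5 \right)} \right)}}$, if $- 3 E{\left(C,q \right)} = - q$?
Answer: $- \frac{389}{2} \approx -194.5$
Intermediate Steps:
$d = 441$ ($d = 3 - -438 = 3 + 438 = 441$)
$E{\left(C,q \right)} = \frac{q}{3}$ ($E{\left(C,q \right)} = - \frac{\left(-1\right) q}{3} = \frac{q}{3}$)
$467 - \frac{d}{E{\left(-5,b{\left(3,5 \right)} \right)}} = 467 - \frac{441}{\frac{1}{3} \cdot 2} = 467 - \frac{441}{\frac{2}{3}} = 467 - 441 \cdot \frac{3}{2} = 467 - \frac{1323}{2} = - \frac{389}{2}$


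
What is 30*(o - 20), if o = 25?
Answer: 150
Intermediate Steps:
30*(o - 20) = 30*(25 - 20) = 30*5 = 150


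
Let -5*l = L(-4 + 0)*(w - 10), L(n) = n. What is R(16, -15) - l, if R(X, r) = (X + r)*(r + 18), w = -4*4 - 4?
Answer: 27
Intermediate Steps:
w = -20 (w = -16 - 4 = -20)
l = -24 (l = -(-4 + 0)*(-20 - 10)/5 = -(-4)*(-30)/5 = -⅕*120 = -24)
R(X, r) = (18 + r)*(X + r) (R(X, r) = (X + r)*(18 + r) = (18 + r)*(X + r))
R(16, -15) - l = ((-15)² + 18*16 + 18*(-15) + 16*(-15)) - 1*(-24) = (225 + 288 - 270 - 240) + 24 = 3 + 24 = 27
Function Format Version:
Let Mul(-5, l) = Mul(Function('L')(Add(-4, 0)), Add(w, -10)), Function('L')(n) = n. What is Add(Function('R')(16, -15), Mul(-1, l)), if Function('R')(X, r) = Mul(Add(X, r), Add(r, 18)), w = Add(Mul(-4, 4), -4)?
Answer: 27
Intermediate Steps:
w = -20 (w = Add(-16, -4) = -20)
l = -24 (l = Mul(Rational(-1, 5), Mul(Add(-4, 0), Add(-20, -10))) = Mul(Rational(-1, 5), Mul(-4, -30)) = Mul(Rational(-1, 5), 120) = -24)
Function('R')(X, r) = Mul(Add(18, r), Add(X, r)) (Function('R')(X, r) = Mul(Add(X, r), Add(18, r)) = Mul(Add(18, r), Add(X, r)))
Add(Function('R')(16, -15), Mul(-1, l)) = Add(Add(Pow(-15, 2), Mul(18, 16), Mul(18, -15), Mul(16, -15)), Mul(-1, -24)) = Add(Add(225, 288, -270, -240), 24) = Add(3, 24) = 27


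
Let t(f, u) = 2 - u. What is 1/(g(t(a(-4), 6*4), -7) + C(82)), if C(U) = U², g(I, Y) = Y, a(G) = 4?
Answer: 1/6717 ≈ 0.00014888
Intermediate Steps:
1/(g(t(a(-4), 6*4), -7) + C(82)) = 1/(-7 + 82²) = 1/(-7 + 6724) = 1/6717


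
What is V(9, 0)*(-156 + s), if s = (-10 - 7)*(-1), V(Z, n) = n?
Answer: 0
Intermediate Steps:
s = 17 (s = -17*(-1) = 17)
V(9, 0)*(-156 + s) = 0*(-156 + 17) = 0*(-139) = 0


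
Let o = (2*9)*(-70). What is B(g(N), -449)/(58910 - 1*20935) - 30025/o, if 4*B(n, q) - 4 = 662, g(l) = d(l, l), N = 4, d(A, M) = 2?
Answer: 32583119/1367100 ≈ 23.834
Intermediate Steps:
g(l) = 2
o = -1260 (o = 18*(-70) = -1260)
B(n, q) = 333/2 (B(n, q) = 1 + (¼)*662 = 1 + 331/2 = 333/2)
B(g(N), -449)/(58910 - 1*20935) - 30025/o = 333/(2*(58910 - 1*20935)) - 30025/(-1260) = 333/(2*(58910 - 20935)) - 30025*(-1/1260) = (333/2)/37975 + 6005/252 = (333/2)*(1/37975) + 6005/252 = 333/75950 + 6005/252 = 32583119/1367100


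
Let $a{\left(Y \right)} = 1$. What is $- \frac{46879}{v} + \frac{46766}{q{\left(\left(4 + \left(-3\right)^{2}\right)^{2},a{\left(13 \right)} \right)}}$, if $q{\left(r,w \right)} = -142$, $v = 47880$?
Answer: $- \frac{160415207}{485640} \approx -330.32$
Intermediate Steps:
$- \frac{46879}{v} + \frac{46766}{q{\left(\left(4 + \left(-3\right)^{2}\right)^{2},a{\left(13 \right)} \right)}} = - \frac{46879}{47880} + \frac{46766}{-142} = \left(-46879\right) \frac{1}{47880} + 46766 \left(- \frac{1}{142}\right) = - \frac{6697}{6840} - \frac{23383}{71} = - \frac{160415207}{485640}$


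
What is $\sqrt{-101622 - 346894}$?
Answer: $2 i \sqrt{112129} \approx 669.71 i$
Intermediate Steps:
$\sqrt{-101622 - 346894} = \sqrt{-448516} = 2 i \sqrt{112129}$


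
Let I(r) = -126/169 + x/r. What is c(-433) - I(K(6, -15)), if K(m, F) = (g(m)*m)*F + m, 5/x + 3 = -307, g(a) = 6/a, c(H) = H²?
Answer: 165019474367/880152 ≈ 1.8749e+5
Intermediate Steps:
x = -1/62 (x = 5/(-3 - 307) = 5/(-310) = 5*(-1/310) = -1/62 ≈ -0.016129)
K(m, F) = m + 6*F (K(m, F) = ((6/m)*m)*F + m = 6*F + m = m + 6*F)
I(r) = -126/169 - 1/(62*r)
c(-433) - I(K(6, -15)) = (-433)² - (-169 - 7812*(6 + 6*(-15)))/(10478*(6 + 6*(-15))) = 187489 - (-169 - 7812*(6 - 90))/(10478*(6 - 90)) = 187489 - (-169 - 7812*(-84))/(10478*(-84)) = 187489 - (-1)*(-169 + 656208)/(10478*84) = 187489 - (-1)*656039/(10478*84) = 187489 - 1*(-656039/880152) = 187489 + 656039/880152 = 165019474367/880152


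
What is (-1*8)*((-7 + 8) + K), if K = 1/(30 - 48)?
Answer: -68/9 ≈ -7.5556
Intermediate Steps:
K = -1/18 (K = 1/(-18) = -1/18 ≈ -0.055556)
(-1*8)*((-7 + 8) + K) = (-1*8)*((-7 + 8) - 1/18) = -8*(1 - 1/18) = -8*17/18 = -68/9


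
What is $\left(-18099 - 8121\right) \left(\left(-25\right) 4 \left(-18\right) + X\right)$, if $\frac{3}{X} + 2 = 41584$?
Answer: $- \frac{981252075330}{20791} \approx -4.7196 \cdot 10^{7}$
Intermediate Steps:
$X = \frac{3}{41582}$ ($X = \frac{3}{-2 + 41584} = \frac{3}{41582} \approx 7.2147 \cdot 10^{-5}$)
$\left(-18099 - 8121\right) \left(\left(-25\right) 4 \left(-18\right) + X\right) = \left(-18099 - 8121\right) \left(\left(-25\right) 4 \left(-18\right) + \frac{3}{41582}\right) = - 26220 \left(\left(-100\right) \left(-18\right) + \frac{3}{41582}\right) = - 26220 \left(1800 + \frac{3}{41582}\right) = \left(-26220\right) \frac{74847603}{41582} = - \frac{981252075330}{20791}$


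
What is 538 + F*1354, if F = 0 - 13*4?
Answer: -69870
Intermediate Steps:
F = -52 (F = 0 - 52 = -52)
538 + F*1354 = 538 - 52*1354 = 538 - 70408 = -69870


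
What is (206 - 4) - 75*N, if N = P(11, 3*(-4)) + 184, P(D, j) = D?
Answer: -14423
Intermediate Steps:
N = 195 (N = 11 + 184 = 195)
(206 - 4) - 75*N = (206 - 4) - 75*195 = 202 - 14625 = -14423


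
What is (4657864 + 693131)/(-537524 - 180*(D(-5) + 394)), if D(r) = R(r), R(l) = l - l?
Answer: -5350995/608444 ≈ -8.7946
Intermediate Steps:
R(l) = 0
D(r) = 0
(4657864 + 693131)/(-537524 - 180*(D(-5) + 394)) = (4657864 + 693131)/(-537524 - 180*(0 + 394)) = 5350995/(-537524 - 180*394) = 5350995/(-537524 - 70920) = 5350995/(-608444) = 5350995*(-1/608444) = -5350995/608444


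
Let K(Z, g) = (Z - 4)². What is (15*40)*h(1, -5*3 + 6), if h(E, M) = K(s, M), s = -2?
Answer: 21600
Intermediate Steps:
K(Z, g) = (-4 + Z)²
h(E, M) = 36 (h(E, M) = (-4 - 2)² = (-6)² = 36)
(15*40)*h(1, -5*3 + 6) = (15*40)*36 = 600*36 = 21600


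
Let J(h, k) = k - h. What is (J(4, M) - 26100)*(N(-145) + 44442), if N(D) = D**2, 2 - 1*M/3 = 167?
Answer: -1741356733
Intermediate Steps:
M = -495 (M = 6 - 3*167 = 6 - 501 = -495)
(J(4, M) - 26100)*(N(-145) + 44442) = ((-495 - 1*4) - 26100)*((-145)**2 + 44442) = ((-495 - 4) - 26100)*(21025 + 44442) = (-499 - 26100)*65467 = -26599*65467 = -1741356733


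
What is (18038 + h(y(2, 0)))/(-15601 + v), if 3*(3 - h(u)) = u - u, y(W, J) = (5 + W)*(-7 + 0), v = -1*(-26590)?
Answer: 18041/10989 ≈ 1.6417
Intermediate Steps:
v = 26590
y(W, J) = -35 - 7*W (y(W, J) = (5 + W)*(-7) = -35 - 7*W)
h(u) = 3 (h(u) = 3 - (u - u)/3 = 3 - 1/3*0 = 3 + 0 = 3)
(18038 + h(y(2, 0)))/(-15601 + v) = (18038 + 3)/(-15601 + 26590) = 18041/10989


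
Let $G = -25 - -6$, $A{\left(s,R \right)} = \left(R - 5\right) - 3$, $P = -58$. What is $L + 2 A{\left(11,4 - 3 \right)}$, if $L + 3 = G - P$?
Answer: $22$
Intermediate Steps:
$A{\left(s,R \right)} = -8 + R$ ($A{\left(s,R \right)} = \left(-5 + R\right) - 3 = -8 + R$)
$G = -19$ ($G = -25 + 6 = -19$)
$L = 36$ ($L = -3 - -39 = -3 + \left(-19 + 58\right) = -3 + 39 = 36$)
$L + 2 A{\left(11,4 - 3 \right)} = 36 + 2 \left(-8 + \left(4 - 3\right)\right) = 36 + 2 \left(-8 + 1\right) = 36 + 2 \left(-7\right) = 36 - 14 = 22$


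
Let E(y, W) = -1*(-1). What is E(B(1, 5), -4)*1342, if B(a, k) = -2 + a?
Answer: 1342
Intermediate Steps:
E(y, W) = 1
E(B(1, 5), -4)*1342 = 1*1342 = 1342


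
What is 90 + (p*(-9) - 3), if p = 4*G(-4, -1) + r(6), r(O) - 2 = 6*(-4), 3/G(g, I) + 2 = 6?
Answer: 258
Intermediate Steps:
G(g, I) = 3/4 (G(g, I) = 3/(-2 + 6) = 3/4)
r(O) = -22 (r(O) = 2 + 6*(-4) = 2 - 24 = -22)
p = -19 (p = 4*(3/4) - 22 = 3 - 22 = -19)
90 + (p*(-9) - 3) = 90 + (-19*(-9) - 3) = 90 + (171 - 3) = 90 + 168 = 258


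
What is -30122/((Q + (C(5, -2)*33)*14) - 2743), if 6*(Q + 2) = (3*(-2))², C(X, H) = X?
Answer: 30122/429 ≈ 70.214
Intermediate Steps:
Q = 4 (Q = -2 + (3*(-2))²/6 = -2 + (⅙)*(-6)² = -2 + (⅙)*36 = -2 + 6 = 4)
-30122/((Q + (C(5, -2)*33)*14) - 2743) = -30122/((4 + (5*33)*14) - 2743) = -30122/((4 + 165*14) - 2743) = -30122/((4 + 2310) - 2743) = -30122/(2314 - 2743) = -30122/(-429) = -30122*(-1/429) = 30122/429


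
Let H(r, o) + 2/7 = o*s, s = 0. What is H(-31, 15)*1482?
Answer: -2964/7 ≈ -423.43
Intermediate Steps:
H(r, o) = -2/7 (H(r, o) = -2/7 + o*0 = -2/7 + 0 = -2/7)
H(-31, 15)*1482 = -2/7*1482 = -2964/7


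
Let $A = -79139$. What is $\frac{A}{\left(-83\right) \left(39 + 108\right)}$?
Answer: $\frac{79139}{12201} \approx 6.4863$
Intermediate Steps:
$\frac{A}{\left(-83\right) \left(39 + 108\right)} = - \frac{79139}{\left(-83\right) \left(39 + 108\right)} = - \frac{79139}{\left(-83\right) 147} = - \frac{79139}{-12201} = \left(-79139\right) \left(- \frac{1}{12201}\right) = \frac{79139}{12201}$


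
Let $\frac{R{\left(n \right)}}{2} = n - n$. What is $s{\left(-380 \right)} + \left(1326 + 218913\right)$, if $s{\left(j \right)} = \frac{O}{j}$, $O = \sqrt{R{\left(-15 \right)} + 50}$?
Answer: $220239 - \frac{\sqrt{2}}{76} \approx 2.2024 \cdot 10^{5}$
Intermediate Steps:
$R{\left(n \right)} = 0$ ($R{\left(n \right)} = 2 \left(n - n\right) = 2 \cdot 0 = 0$)
$O = 5 \sqrt{2}$ ($O = \sqrt{0 + 50} = \sqrt{50} = 5 \sqrt{2} \approx 7.0711$)
$s{\left(j \right)} = \frac{5 \sqrt{2}}{j}$
$s{\left(-380 \right)} + \left(1326 + 218913\right) = \frac{5 \sqrt{2}}{-380} + \left(1326 + 218913\right) = 5 \sqrt{2} \left(- \frac{1}{380}\right) + 220239 = - \frac{\sqrt{2}}{76} + 220239 = 220239 - \frac{\sqrt{2}}{76}$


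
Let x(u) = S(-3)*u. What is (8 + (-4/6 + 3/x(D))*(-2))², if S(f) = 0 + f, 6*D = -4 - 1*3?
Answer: 25600/441 ≈ 58.050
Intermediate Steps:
D = -7/6 (D = (-4 - 1*3)/6 = (-4 - 3)/6 = (⅙)*(-7) = -7/6 ≈ -1.1667)
S(f) = f
x(u) = -3*u
(8 + (-4/6 + 3/x(D))*(-2))² = (8 + (-4/6 + 3/((-3*(-7/6))))*(-2))² = (8 + (-4*⅙ + 3/(7/2))*(-2))² = (8 + (-⅔ + 3*(2/7))*(-2))² = (8 + (-⅔ + 6/7)*(-2))² = (8 + (4/21)*(-2))² = (8 - 8/21)² = (160/21)² = 25600/441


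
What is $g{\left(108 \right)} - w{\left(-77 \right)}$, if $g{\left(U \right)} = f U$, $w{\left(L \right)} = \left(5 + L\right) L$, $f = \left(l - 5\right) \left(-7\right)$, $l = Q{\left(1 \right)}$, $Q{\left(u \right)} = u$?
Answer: $-2520$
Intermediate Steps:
$l = 1$
$f = 28$ ($f = \left(1 - 5\right) \left(-7\right) = \left(-4\right) \left(-7\right) = 28$)
$w{\left(L \right)} = L \left(5 + L\right)$
$g{\left(U \right)} = 28 U$
$g{\left(108 \right)} - w{\left(-77 \right)} = 28 \cdot 108 - - 77 \left(5 - 77\right) = 3024 - \left(-77\right) \left(-72\right) = 3024 - 5544 = -2520$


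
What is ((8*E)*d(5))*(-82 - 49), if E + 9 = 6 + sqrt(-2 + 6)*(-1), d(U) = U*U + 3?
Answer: 146720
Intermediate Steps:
d(U) = 3 + U**2 (d(U) = U**2 + 3 = 3 + U**2)
E = -5 (E = -9 + (6 + sqrt(-2 + 6)*(-1)) = -9 + (6 + sqrt(4)*(-1)) = -9 + (6 + 2*(-1)) = -9 + (6 - 2) = -9 + 4 = -5)
((8*E)*d(5))*(-82 - 49) = ((8*(-5))*(3 + 5**2))*(-82 - 49) = -40*(3 + 25)*(-131) = -40*28*(-131) = -1120*(-131) = 146720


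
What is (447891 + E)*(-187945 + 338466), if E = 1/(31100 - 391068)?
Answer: 3466851870252961/51424 ≈ 6.7417e+10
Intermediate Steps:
E = -1/359968 (E = 1/(-359968) = -1/359968 ≈ -2.7780e-6)
(447891 + E)*(-187945 + 338466) = (447891 - 1/359968)*(-187945 + 338466) = (161226427487/359968)*150521 = 3466851870252961/51424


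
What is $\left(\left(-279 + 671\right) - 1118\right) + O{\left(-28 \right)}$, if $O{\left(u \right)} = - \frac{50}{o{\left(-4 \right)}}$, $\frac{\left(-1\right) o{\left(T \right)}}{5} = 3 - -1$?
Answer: $- \frac{1447}{2} \approx -723.5$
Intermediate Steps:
$o{\left(T \right)} = -20$ ($o{\left(T \right)} = - 5 \left(3 - -1\right) = - 5 \left(3 + 1\right) = \left(-5\right) 4 = -20$)
$O{\left(u \right)} = \frac{5}{2}$ ($O{\left(u \right)} = - \frac{50}{-20} = \left(-50\right) \left(- \frac{1}{20}\right) = \frac{5}{2}$)
$\left(\left(-279 + 671\right) - 1118\right) + O{\left(-28 \right)} = \left(\left(-279 + 671\right) - 1118\right) + \frac{5}{2} = \left(392 - 1118\right) + \frac{5}{2} = -726 + \frac{5}{2} = - \frac{1447}{2}$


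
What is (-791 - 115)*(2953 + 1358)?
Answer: -3905766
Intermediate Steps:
(-791 - 115)*(2953 + 1358) = -906*4311 = -3905766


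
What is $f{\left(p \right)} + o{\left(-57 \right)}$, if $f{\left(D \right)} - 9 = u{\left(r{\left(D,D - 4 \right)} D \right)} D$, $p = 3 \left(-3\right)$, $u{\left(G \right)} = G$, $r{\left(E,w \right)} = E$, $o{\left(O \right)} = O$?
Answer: $-777$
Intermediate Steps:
$p = -9$
$f{\left(D \right)} = 9 + D^{3}$ ($f{\left(D \right)} = 9 + D D D = 9 + D^{2} D = 9 + D^{3}$)
$f{\left(p \right)} + o{\left(-57 \right)} = \left(9 + \left(-9\right)^{3}\right) - 57 = \left(9 - 729\right) - 57 = -720 - 57 = -777$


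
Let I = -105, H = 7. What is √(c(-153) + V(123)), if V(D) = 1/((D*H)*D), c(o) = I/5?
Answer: I*√15567734/861 ≈ 4.5826*I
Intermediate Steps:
c(o) = -21 (c(o) = -105/5 = -105*⅕ = -21)
V(D) = 1/(7*D²) (V(D) = 1/((D*7)*D) = 1/((7*D)*D) = 1/(7*D²))
√(c(-153) + V(123)) = √(-21 + (⅐)/123²) = √(-21 + (⅐)*(1/15129)) = √(-21 + 1/105903) = √(-2223962/105903) = I*√15567734/861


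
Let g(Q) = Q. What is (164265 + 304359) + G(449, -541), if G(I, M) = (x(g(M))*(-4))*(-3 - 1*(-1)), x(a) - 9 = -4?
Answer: 468664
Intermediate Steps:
x(a) = 5 (x(a) = 9 - 4 = 5)
G(I, M) = 40 (G(I, M) = (5*(-4))*(-3 - 1*(-1)) = -20*(-3 + 1) = -20*(-2) = 40)
(164265 + 304359) + G(449, -541) = (164265 + 304359) + 40 = 468624 + 40 = 468664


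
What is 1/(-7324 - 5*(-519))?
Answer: -1/4729 ≈ -0.00021146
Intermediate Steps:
1/(-7324 - 5*(-519)) = 1/(-7324 + 2595) = 1/(-4729) = -1/4729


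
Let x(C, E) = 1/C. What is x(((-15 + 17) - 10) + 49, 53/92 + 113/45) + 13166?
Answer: 539807/41 ≈ 13166.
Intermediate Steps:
x(((-15 + 17) - 10) + 49, 53/92 + 113/45) + 13166 = 1/(((-15 + 17) - 10) + 49) + 13166 = 1/((2 - 10) + 49) + 13166 = 1/(-8 + 49) + 13166 = 1/41 + 13166 = 539807/41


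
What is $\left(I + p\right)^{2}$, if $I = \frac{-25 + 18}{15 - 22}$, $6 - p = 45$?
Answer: $1444$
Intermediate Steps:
$p = -39$ ($p = 6 - 45 = -39$)
$I = 1$ ($I = - \frac{7}{-7} = \left(-7\right) \left(- \frac{1}{7}\right) = 1$)
$\left(I + p\right)^{2} = \left(1 - 39\right)^{2} = \left(-38\right)^{2} = 1444$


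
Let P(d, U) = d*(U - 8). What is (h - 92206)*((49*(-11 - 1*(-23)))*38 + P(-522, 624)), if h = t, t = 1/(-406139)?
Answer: 11204876616013080/406139 ≈ 2.7589e+10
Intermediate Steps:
t = -1/406139 ≈ -2.4622e-6
h = -1/406139 ≈ -2.4622e-6
P(d, U) = d*(-8 + U)
(h - 92206)*((49*(-11 - 1*(-23)))*38 + P(-522, 624)) = (-1/406139 - 92206)*((49*(-11 - 1*(-23)))*38 - 522*(-8 + 624)) = -37448452635*((49*(-11 + 23))*38 - 522*616)/406139 = -37448452635*((49*12)*38 - 321552)/406139 = -37448452635*(588*38 - 321552)/406139 = -37448452635*(22344 - 321552)/406139 = -37448452635/406139*(-299208) = 11204876616013080/406139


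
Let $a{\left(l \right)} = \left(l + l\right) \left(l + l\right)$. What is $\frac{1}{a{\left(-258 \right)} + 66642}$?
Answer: $\frac{1}{332898} \approx 3.0039 \cdot 10^{-6}$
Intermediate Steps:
$a{\left(l \right)} = 4 l^{2}$ ($a{\left(l \right)} = 2 l 2 l = 4 l^{2}$)
$\frac{1}{a{\left(-258 \right)} + 66642} = \frac{1}{4 \left(-258\right)^{2} + 66642} = \frac{1}{4 \cdot 66564 + 66642} = \frac{1}{266256 + 66642} = \frac{1}{332898}$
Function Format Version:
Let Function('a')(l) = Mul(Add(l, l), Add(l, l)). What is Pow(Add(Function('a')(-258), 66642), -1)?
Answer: Rational(1, 332898) ≈ 3.0039e-6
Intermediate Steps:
Function('a')(l) = Mul(4, Pow(l, 2)) (Function('a')(l) = Mul(Mul(2, l), Mul(2, l)) = Mul(4, Pow(l, 2)))
Pow(Add(Function('a')(-258), 66642), -1) = Pow(Add(Mul(4, Pow(-258, 2)), 66642), -1) = Pow(Add(Mul(4, 66564), 66642), -1) = Pow(Add(266256, 66642), -1) = Pow(332898, -1) = Rational(1, 332898)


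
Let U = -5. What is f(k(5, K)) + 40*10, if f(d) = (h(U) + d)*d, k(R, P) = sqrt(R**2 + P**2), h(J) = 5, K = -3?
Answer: 434 + 5*sqrt(34) ≈ 463.15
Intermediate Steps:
k(R, P) = sqrt(P**2 + R**2)
f(d) = d*(5 + d) (f(d) = (5 + d)*d = d*(5 + d))
f(k(5, K)) + 40*10 = sqrt((-3)**2 + 5**2)*(5 + sqrt((-3)**2 + 5**2)) + 40*10 = sqrt(9 + 25)*(5 + sqrt(9 + 25)) + 400 = sqrt(34)*(5 + sqrt(34)) + 400 = 400 + sqrt(34)*(5 + sqrt(34))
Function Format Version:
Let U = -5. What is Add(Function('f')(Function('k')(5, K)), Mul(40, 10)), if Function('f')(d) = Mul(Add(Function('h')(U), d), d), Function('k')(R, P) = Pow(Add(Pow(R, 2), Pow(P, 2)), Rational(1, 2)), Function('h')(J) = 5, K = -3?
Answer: Add(434, Mul(5, Pow(34, Rational(1, 2)))) ≈ 463.15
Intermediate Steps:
Function('k')(R, P) = Pow(Add(Pow(P, 2), Pow(R, 2)), Rational(1, 2))
Function('f')(d) = Mul(d, Add(5, d)) (Function('f')(d) = Mul(Add(5, d), d) = Mul(d, Add(5, d)))
Add(Function('f')(Function('k')(5, K)), Mul(40, 10)) = Add(Mul(Pow(Add(Pow(-3, 2), Pow(5, 2)), Rational(1, 2)), Add(5, Pow(Add(Pow(-3, 2), Pow(5, 2)), Rational(1, 2)))), Mul(40, 10)) = Add(Mul(Pow(Add(9, 25), Rational(1, 2)), Add(5, Pow(Add(9, 25), Rational(1, 2)))), 400) = Add(Mul(Pow(34, Rational(1, 2)), Add(5, Pow(34, Rational(1, 2)))), 400) = Add(400, Mul(Pow(34, Rational(1, 2)), Add(5, Pow(34, Rational(1, 2)))))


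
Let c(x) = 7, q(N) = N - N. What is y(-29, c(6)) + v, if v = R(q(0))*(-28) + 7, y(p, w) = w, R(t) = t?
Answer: 14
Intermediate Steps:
q(N) = 0
v = 7 (v = 0*(-28) + 7 = 0 + 7 = 7)
y(-29, c(6)) + v = 7 + 7 = 14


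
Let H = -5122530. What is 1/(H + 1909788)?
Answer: -1/3212742 ≈ -3.1126e-7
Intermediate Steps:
1/(H + 1909788) = 1/(-5122530 + 1909788) = 1/(-3212742) = -1/3212742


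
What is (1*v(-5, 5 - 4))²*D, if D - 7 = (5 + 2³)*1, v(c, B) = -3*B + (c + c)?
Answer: 3380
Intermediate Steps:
v(c, B) = -3*B + 2*c
D = 20 (D = 7 + (5 + 2³)*1 = 7 + (5 + 8)*1 = 7 + 13*1 = 7 + 13 = 20)
(1*v(-5, 5 - 4))²*D = (1*(-3*(5 - 4) + 2*(-5)))²*20 = (1*(-3*1 - 10))²*20 = (1*(-3 - 10))²*20 = (1*(-13))²*20 = (-13)²*20 = 169*20 = 3380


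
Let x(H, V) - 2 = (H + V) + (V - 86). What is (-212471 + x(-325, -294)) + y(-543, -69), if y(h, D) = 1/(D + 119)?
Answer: -10673399/50 ≈ -2.1347e+5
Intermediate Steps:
y(h, D) = 1/(119 + D)
x(H, V) = -84 + H + 2*V (x(H, V) = 2 + ((H + V) + (V - 86)) = 2 + ((H + V) + (-86 + V)) = 2 + (-86 + H + 2*V) = -84 + H + 2*V)
(-212471 + x(-325, -294)) + y(-543, -69) = (-212471 + (-84 - 325 + 2*(-294))) + 1/(119 - 69) = (-212471 + (-84 - 325 - 588)) + 1/50 = (-212471 - 997) + 1/50 = -213468 + 1/50 = -10673399/50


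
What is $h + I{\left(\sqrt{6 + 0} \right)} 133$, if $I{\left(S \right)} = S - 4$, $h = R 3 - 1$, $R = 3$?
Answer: $-524 + 133 \sqrt{6} \approx -198.22$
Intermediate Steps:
$h = 8$ ($h = 3 \cdot 3 - 1 = 9 - 1 = 8$)
$I{\left(S \right)} = -4 + S$
$h + I{\left(\sqrt{6 + 0} \right)} 133 = 8 + \left(-4 + \sqrt{6 + 0}\right) 133 = 8 + \left(-4 + \sqrt{6}\right) 133 = 8 - \left(532 - 133 \sqrt{6}\right) = -524 + 133 \sqrt{6}$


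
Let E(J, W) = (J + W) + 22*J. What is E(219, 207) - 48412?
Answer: -43168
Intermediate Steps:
E(J, W) = W + 23*J
E(219, 207) - 48412 = (207 + 23*219) - 48412 = (207 + 5037) - 48412 = 5244 - 48412 = -43168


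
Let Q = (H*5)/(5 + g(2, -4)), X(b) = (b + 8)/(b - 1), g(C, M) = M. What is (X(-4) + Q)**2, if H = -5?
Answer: 16641/25 ≈ 665.64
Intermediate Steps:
X(b) = (8 + b)/(-1 + b)
Q = -25 (Q = (-5*5)/(5 - 4) = -25/1 = -25*1 = -25)
(X(-4) + Q)**2 = ((8 - 4)/(-1 - 4) - 25)**2 = (4/(-5) - 25)**2 = (-1/5*4 - 25)**2 = (-4/5 - 25)**2 = (-129/5)**2 = 16641/25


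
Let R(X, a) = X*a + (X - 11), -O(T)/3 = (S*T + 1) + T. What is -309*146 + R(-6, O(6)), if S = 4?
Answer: -44573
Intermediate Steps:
O(T) = -3 - 15*T (O(T) = -3*((4*T + 1) + T) = -3*((1 + 4*T) + T) = -3*(1 + 5*T) = -3 - 15*T)
R(X, a) = -11 + X + X*a (R(X, a) = X*a + (-11 + X) = -11 + X + X*a)
-309*146 + R(-6, O(6)) = -309*146 + (-11 - 6 - 6*(-3 - 15*6)) = -45114 + (-11 - 6 - 6*(-3 - 90)) = -45114 + (-11 - 6 - 6*(-93)) = -45114 + (-11 - 6 + 558) = -45114 + 541 = -44573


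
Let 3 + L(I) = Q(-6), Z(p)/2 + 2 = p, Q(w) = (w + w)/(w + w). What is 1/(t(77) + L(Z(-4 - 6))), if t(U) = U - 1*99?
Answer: -1/24 ≈ -0.041667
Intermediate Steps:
t(U) = -99 + U (t(U) = U - 99 = -99 + U)
Q(w) = 1 (Q(w) = (2*w)/((2*w)) = (2*w)*(1/(2*w)) = 1)
Z(p) = -4 + 2*p
L(I) = -2 (L(I) = -3 + 1 = -2)
1/(t(77) + L(Z(-4 - 6))) = 1/((-99 + 77) - 2) = 1/(-22 - 2) = 1/(-24) = -1/24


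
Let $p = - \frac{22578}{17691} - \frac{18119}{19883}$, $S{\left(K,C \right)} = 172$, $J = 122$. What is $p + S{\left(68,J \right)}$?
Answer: $\frac{19910521571}{117250051} \approx 169.81$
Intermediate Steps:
$p = - \frac{256487201}{117250051}$ ($p = \left(-22578\right) \frac{1}{17691} - \frac{18119}{19883} = - \frac{7526}{5897} - \frac{18119}{19883} = - \frac{256487201}{117250051} \approx -2.1875$)
$p + S{\left(68,J \right)} = - \frac{256487201}{117250051} + 172 = \frac{19910521571}{117250051}$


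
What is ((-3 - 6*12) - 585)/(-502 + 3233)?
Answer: -660/2731 ≈ -0.24167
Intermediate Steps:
((-3 - 6*12) - 585)/(-502 + 3233) = ((-3 - 72) - 585)/2731 = (-75 - 585)*(1/2731) = -660*1/2731 = -660/2731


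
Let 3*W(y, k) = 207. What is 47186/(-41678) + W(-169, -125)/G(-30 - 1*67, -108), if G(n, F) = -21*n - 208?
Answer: -41713706/38114531 ≈ -1.0944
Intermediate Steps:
G(n, F) = -208 - 21*n
W(y, k) = 69 (W(y, k) = (⅓)*207 = 69)
47186/(-41678) + W(-169, -125)/G(-30 - 1*67, -108) = 47186/(-41678) + 69/(-208 - 21*(-30 - 1*67)) = 47186*(-1/41678) + 69/(-208 - 21*(-30 - 67)) = -23593/20839 + 69/(-208 - 21*(-97)) = -23593/20839 + 69/(-208 + 2037) = -23593/20839 + 69/1829 = -41713706/38114531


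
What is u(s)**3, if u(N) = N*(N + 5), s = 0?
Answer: 0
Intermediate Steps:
u(N) = N*(5 + N)
u(s)**3 = (0*(5 + 0))**3 = (0*5)**3 = 0**3 = 0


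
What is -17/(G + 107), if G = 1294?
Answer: -17/1401 ≈ -0.012134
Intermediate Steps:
-17/(G + 107) = -17/(1294 + 107) = -17/1401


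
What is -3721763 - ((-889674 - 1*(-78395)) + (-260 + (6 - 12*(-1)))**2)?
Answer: -2969048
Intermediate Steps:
-3721763 - ((-889674 - 1*(-78395)) + (-260 + (6 - 12*(-1)))**2) = -3721763 - ((-889674 + 78395) + (-260 + (6 + 12))**2) = -3721763 - (-811279 + (-260 + 18)**2) = -3721763 - (-811279 + (-242)**2) = -3721763 - (-811279 + 58564) = -3721763 - 1*(-752715) = -3721763 + 752715 = -2969048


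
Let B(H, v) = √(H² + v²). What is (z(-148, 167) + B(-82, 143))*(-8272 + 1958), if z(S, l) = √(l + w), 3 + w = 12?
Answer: -25256*√11 - 6314*√27173 ≈ -1.1246e+6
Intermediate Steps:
w = 9 (w = -3 + 12 = 9)
z(S, l) = √(9 + l) (z(S, l) = √(l + 9) = √(9 + l))
(z(-148, 167) + B(-82, 143))*(-8272 + 1958) = (√(9 + 167) + √((-82)² + 143²))*(-8272 + 1958) = (√176 + √(6724 + 20449))*(-6314) = (4*√11 + √27173)*(-6314) = (√27173 + 4*√11)*(-6314) = -25256*√11 - 6314*√27173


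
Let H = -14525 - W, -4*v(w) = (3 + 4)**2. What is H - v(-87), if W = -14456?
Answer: -227/4 ≈ -56.750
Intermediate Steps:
v(w) = -49/4 (v(w) = -(3 + 4)**2/4 = -1/4*7**2 = -1/4*49 = -49/4)
H = -69 (H = -14525 - 1*(-14456) = -14525 + 14456 = -69)
H - v(-87) = -69 - 1*(-49/4) = -69 + 49/4 = -227/4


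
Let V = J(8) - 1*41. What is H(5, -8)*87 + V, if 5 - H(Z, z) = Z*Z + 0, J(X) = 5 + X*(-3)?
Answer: -1800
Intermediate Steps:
J(X) = 5 - 3*X
V = -60 (V = (5 - 3*8) - 1*41 = (5 - 24) - 41 = -19 - 41 = -60)
H(Z, z) = 5 - Z² (H(Z, z) = 5 - (Z*Z + 0) = 5 - (Z² + 0) = 5 - Z²)
H(5, -8)*87 + V = (5 - 1*5²)*87 - 60 = (5 - 1*25)*87 - 60 = (5 - 25)*87 - 60 = -20*87 - 60 = -1740 - 60 = -1800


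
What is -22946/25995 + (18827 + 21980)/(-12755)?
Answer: -270690839/66313245 ≈ -4.0820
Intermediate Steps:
-22946/25995 + (18827 + 21980)/(-12755) = -22946*1/25995 + 40807*(-1/12755) = -22946/25995 - 40807/12755 = -270690839/66313245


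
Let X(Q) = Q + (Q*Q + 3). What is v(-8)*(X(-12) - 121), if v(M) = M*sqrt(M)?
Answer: -224*I*sqrt(2) ≈ -316.78*I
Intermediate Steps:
v(M) = M**(3/2)
X(Q) = 3 + Q + Q**2 (X(Q) = Q + (Q**2 + 3) = Q + (3 + Q**2) = 3 + Q + Q**2)
v(-8)*(X(-12) - 121) = (-8)**(3/2)*((3 - 12 + (-12)**2) - 121) = (-16*I*sqrt(2))*((3 - 12 + 144) - 121) = (-16*I*sqrt(2))*(135 - 121) = -16*I*sqrt(2)*14 = -224*I*sqrt(2)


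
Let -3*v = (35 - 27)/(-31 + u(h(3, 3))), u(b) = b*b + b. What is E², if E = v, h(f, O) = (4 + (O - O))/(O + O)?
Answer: 576/72361 ≈ 0.0079601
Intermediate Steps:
h(f, O) = 2/O (h(f, O) = (4 + 0)/((2*O)) = 4*(1/(2*O)) = 2/O)
u(b) = b + b² (u(b) = b² + b = b + b²)
v = 24/269 (v = -(35 - 27)/(3*(-31 + (2/3)*(1 + 2/3))) = -8/(3*(-31 + (2*(⅓))*(1 + 2*(⅓)))) = -8/(3*(-31 + 2*(1 + ⅔)/3)) = -8/(3*(-31 + (⅔)*(5/3))) = -8/(3*(-31 + 10/9)) = -8/(3*(-269/9)) = -8*(-9)/(3*269) = -⅓*(-72/269) = 24/269 ≈ 0.089219)
E = 24/269 ≈ 0.089219
E² = (24/269)² = 576/72361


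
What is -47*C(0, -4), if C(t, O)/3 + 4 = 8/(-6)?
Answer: 752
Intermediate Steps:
C(t, O) = -16 (C(t, O) = -12 + 3*(8/(-6)) = -12 + 3*(8*(-1/6)) = -12 + 3*(-4/3) = -12 - 4 = -16)
-47*C(0, -4) = -47*(-16) = 752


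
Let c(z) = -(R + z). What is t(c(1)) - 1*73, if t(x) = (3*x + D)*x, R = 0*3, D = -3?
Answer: -67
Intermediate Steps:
R = 0
c(z) = -z (c(z) = -(0 + z) = -z)
t(x) = x*(-3 + 3*x) (t(x) = (3*x - 3)*x = (-3 + 3*x)*x = x*(-3 + 3*x))
t(c(1)) - 1*73 = 3*(-1*1)*(-1 - 1*1) - 1*73 = 3*(-1)*(-1 - 1) - 73 = 3*(-1)*(-2) - 73 = 6 - 73 = -67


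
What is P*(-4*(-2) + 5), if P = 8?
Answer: 104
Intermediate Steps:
P*(-4*(-2) + 5) = 8*(-4*(-2) + 5) = 8*(8 + 5) = 8*13 = 104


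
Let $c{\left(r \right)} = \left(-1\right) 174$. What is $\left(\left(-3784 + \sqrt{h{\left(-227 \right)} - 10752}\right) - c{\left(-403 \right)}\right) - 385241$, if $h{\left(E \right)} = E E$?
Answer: $-388851 + 11 \sqrt{337} \approx -3.8865 \cdot 10^{5}$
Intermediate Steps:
$h{\left(E \right)} = E^{2}$
$c{\left(r \right)} = -174$
$\left(\left(-3784 + \sqrt{h{\left(-227 \right)} - 10752}\right) - c{\left(-403 \right)}\right) - 385241 = \left(\left(-3784 + \sqrt{\left(-227\right)^{2} - 10752}\right) - -174\right) - 385241 = \left(\left(-3784 + \sqrt{51529 - 10752}\right) + 174\right) - 385241 = \left(\left(-3784 + \sqrt{40777}\right) + 174\right) - 385241 = \left(\left(-3784 + 11 \sqrt{337}\right) + 174\right) - 385241 = \left(-3610 + 11 \sqrt{337}\right) - 385241 = -388851 + 11 \sqrt{337}$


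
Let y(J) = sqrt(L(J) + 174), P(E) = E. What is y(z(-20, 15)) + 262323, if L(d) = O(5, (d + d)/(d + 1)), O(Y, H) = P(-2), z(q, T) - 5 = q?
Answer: 262323 + 2*sqrt(43) ≈ 2.6234e+5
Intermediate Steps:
z(q, T) = 5 + q
O(Y, H) = -2
L(d) = -2
y(J) = 2*sqrt(43) (y(J) = sqrt(-2 + 174) = sqrt(172) = 2*sqrt(43))
y(z(-20, 15)) + 262323 = 2*sqrt(43) + 262323 = 262323 + 2*sqrt(43)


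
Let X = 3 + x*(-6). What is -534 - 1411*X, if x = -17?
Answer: -148689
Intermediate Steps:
X = 105 (X = 3 - 17*(-6) = 3 + 102 = 105)
-534 - 1411*X = -534 - 1411*105 = -534 - 148155 = -148689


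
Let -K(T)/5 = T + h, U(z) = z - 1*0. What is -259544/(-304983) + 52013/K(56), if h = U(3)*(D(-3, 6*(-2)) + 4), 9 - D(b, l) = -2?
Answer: -15732011059/154016415 ≈ -102.15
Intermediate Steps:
U(z) = z (U(z) = z + 0 = z)
D(b, l) = 11 (D(b, l) = 9 - 1*(-2) = 9 + 2 = 11)
h = 45 (h = 3*(11 + 4) = 3*15 = 45)
K(T) = -225 - 5*T (K(T) = -5*(T + 45) = -5*(45 + T) = -225 - 5*T)
-259544/(-304983) + 52013/K(56) = -259544/(-304983) + 52013/(-225 - 5*56) = -259544*(-1/304983) + 52013/(-225 - 280) = 259544/304983 + 52013/(-505) = 259544/304983 + 52013*(-1/505) = 259544/304983 - 52013/505 = -15732011059/154016415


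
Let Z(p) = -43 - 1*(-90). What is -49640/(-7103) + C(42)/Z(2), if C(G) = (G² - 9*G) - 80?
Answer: 11609598/333841 ≈ 34.776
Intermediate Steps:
Z(p) = 47 (Z(p) = -43 + 90 = 47)
C(G) = -80 + G² - 9*G
-49640/(-7103) + C(42)/Z(2) = -49640/(-7103) + (-80 + 42² - 9*42)/47 = -49640*(-1/7103) + (-80 + 1764 - 378)*(1/47) = 49640/7103 + 1306*(1/47) = 49640/7103 + 1306/47 = 11609598/333841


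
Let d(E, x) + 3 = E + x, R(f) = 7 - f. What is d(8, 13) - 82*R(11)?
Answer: 346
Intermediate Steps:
d(E, x) = -3 + E + x (d(E, x) = -3 + (E + x) = -3 + E + x)
d(8, 13) - 82*R(11) = (-3 + 8 + 13) - 82*(7 - 1*11) = 18 - 82*(7 - 11) = 18 - 82*(-4) = 18 + 328 = 346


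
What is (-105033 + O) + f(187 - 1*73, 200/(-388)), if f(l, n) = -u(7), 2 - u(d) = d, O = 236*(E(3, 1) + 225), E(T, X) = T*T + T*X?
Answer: -49096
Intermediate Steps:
E(T, X) = T² + T*X
O = 55932 (O = 236*(3*(3 + 1) + 225) = 236*(3*4 + 225) = 236*(12 + 225) = 236*237 = 55932)
u(d) = 2 - d
f(l, n) = 5 (f(l, n) = -(2 - 1*7) = -(2 - 7) = -1*(-5) = 5)
(-105033 + O) + f(187 - 1*73, 200/(-388)) = (-105033 + 55932) + 5 = -49101 + 5 = -49096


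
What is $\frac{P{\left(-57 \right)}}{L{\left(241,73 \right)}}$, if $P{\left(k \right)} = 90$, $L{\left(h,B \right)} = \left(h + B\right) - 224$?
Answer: $1$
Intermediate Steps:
$L{\left(h,B \right)} = -224 + B + h$ ($L{\left(h,B \right)} = \left(B + h\right) - 224 = -224 + B + h$)
$\frac{P{\left(-57 \right)}}{L{\left(241,73 \right)}} = \frac{90}{-224 + 73 + 241} = \frac{90}{90} = 90 \cdot \frac{1}{90} = 1$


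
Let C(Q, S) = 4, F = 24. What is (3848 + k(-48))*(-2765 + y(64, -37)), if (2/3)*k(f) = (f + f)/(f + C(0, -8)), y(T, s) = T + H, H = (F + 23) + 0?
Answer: -112434056/11 ≈ -1.0221e+7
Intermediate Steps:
H = 47 (H = (24 + 23) + 0 = 47 + 0 = 47)
y(T, s) = 47 + T (y(T, s) = T + 47 = 47 + T)
k(f) = 3*f/(4 + f) (k(f) = 3*((f + f)/(f + 4))/2 = 3*((2*f)/(4 + f))/2 = 3*(2*f/(4 + f))/2 = 3*f/(4 + f))
(3848 + k(-48))*(-2765 + y(64, -37)) = (3848 + 3*(-48)/(4 - 48))*(-2765 + (47 + 64)) = (3848 + 3*(-48)/(-44))*(-2765 + 111) = (3848 + 3*(-48)*(-1/44))*(-2654) = (3848 + 36/11)*(-2654) = (42364/11)*(-2654) = -112434056/11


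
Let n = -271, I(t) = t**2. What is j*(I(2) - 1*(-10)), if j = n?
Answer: -3794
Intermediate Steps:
j = -271
j*(I(2) - 1*(-10)) = -271*(2**2 - 1*(-10)) = -271*(4 + 10) = -271*14 = -3794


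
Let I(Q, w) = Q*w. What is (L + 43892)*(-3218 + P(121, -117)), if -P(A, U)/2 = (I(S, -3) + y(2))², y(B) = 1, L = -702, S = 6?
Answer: -163949240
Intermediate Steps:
P(A, U) = -578 (P(A, U) = -2*(6*(-3) + 1)² = -2*(-18 + 1)² = -2*(-17)² = -2*289 = -578)
(L + 43892)*(-3218 + P(121, -117)) = (-702 + 43892)*(-3218 - 578) = 43190*(-3796) = -163949240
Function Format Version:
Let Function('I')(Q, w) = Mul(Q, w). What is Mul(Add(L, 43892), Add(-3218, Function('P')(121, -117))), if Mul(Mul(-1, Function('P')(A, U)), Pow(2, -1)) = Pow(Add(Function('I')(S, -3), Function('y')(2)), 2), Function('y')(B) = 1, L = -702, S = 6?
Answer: -163949240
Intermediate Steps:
Function('P')(A, U) = -578 (Function('P')(A, U) = Mul(-2, Pow(Add(Mul(6, -3), 1), 2)) = Mul(-2, Pow(Add(-18, 1), 2)) = Mul(-2, Pow(-17, 2)) = Mul(-2, 289) = -578)
Mul(Add(L, 43892), Add(-3218, Function('P')(121, -117))) = Mul(Add(-702, 43892), Add(-3218, -578)) = Mul(43190, -3796) = -163949240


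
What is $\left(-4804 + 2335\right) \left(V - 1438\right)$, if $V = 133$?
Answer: $3222045$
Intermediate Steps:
$\left(-4804 + 2335\right) \left(V - 1438\right) = \left(-4804 + 2335\right) \left(133 - 1438\right) = \left(-2469\right) \left(-1305\right) = 3222045$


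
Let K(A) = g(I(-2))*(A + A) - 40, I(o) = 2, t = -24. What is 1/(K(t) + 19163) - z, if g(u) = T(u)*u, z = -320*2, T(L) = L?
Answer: 12115841/18931 ≈ 640.00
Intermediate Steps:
z = -640
g(u) = u**2 (g(u) = u*u = u**2)
K(A) = -40 + 8*A (K(A) = 2**2*(A + A) - 40 = 4*(2*A) - 40 = 8*A - 40 = -40 + 8*A)
1/(K(t) + 19163) - z = 1/((-40 + 8*(-24)) + 19163) - 1*(-640) = 1/((-40 - 192) + 19163) + 640 = 1/(-232 + 19163) + 640 = 1/18931 + 640 = 12115841/18931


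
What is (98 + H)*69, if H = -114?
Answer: -1104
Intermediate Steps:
(98 + H)*69 = (98 - 114)*69 = -16*69 = -1104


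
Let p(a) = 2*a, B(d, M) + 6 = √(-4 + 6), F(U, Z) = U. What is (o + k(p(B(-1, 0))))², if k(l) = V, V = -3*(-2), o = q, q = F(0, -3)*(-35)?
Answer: 36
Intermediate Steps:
B(d, M) = -6 + √2 (B(d, M) = -6 + √(-4 + 6) = -6 + √2)
q = 0 (q = 0*(-35) = 0)
o = 0
V = 6
k(l) = 6
(o + k(p(B(-1, 0))))² = (0 + 6)² = 6² = 36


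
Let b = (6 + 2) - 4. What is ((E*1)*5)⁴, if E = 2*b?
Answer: 2560000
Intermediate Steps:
b = 4 (b = 8 - 4 = 4)
E = 8 (E = 2*4 = 8)
((E*1)*5)⁴ = ((8*1)*5)⁴ = (8*5)⁴ = 40⁴ = 2560000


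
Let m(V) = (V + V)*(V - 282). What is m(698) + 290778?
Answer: 871514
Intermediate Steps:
m(V) = 2*V*(-282 + V) (m(V) = (2*V)*(-282 + V) = 2*V*(-282 + V))
m(698) + 290778 = 2*698*(-282 + 698) + 290778 = 2*698*416 + 290778 = 580736 + 290778 = 871514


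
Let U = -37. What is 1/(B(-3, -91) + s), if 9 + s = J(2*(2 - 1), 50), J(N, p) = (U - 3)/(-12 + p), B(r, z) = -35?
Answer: -19/856 ≈ -0.022196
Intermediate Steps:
J(N, p) = -40/(-12 + p) (J(N, p) = (-37 - 3)/(-12 + p) = -40/(-12 + p))
s = -191/19 (s = -9 - 40/(-12 + 50) = -9 - 40/38 = -9 - 40*1/38 = -9 - 20/19 = -191/19 ≈ -10.053)
1/(B(-3, -91) + s) = 1/(-35 - 191/19) = 1/(-856/19) = -19/856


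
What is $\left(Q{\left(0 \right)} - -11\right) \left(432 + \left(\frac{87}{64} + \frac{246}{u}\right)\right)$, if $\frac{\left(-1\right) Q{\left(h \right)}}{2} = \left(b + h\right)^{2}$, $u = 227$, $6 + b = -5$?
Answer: $- \frac{1457977059}{14528} \approx -1.0036 \cdot 10^{5}$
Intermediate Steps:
$b = -11$ ($b = -6 - 5 = -11$)
$Q{\left(h \right)} = - 2 \left(-11 + h\right)^{2}$
$\left(Q{\left(0 \right)} - -11\right) \left(432 + \left(\frac{87}{64} + \frac{246}{u}\right)\right) = \left(- 2 \left(-11 + 0\right)^{2} - -11\right) \left(432 + \left(\frac{87}{64} + \frac{246}{227}\right)\right) = \left(- 2 \left(-11\right)^{2} + 11\right) \left(432 + \left(87 \cdot \frac{1}{64} + 246 \cdot \frac{1}{227}\right)\right) = \left(\left(-2\right) 121 + 11\right) \left(432 + \left(\frac{87}{64} + \frac{246}{227}\right)\right) = \left(-242 + 11\right) \left(432 + \frac{35493}{14528}\right) = \left(-231\right) \frac{6311589}{14528} = - \frac{1457977059}{14528}$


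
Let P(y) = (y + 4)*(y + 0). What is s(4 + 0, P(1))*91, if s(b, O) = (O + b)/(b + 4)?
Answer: 819/8 ≈ 102.38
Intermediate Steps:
P(y) = y*(4 + y) (P(y) = (4 + y)*y = y*(4 + y))
s(b, O) = (O + b)/(4 + b)
s(4 + 0, P(1))*91 = ((1*(4 + 1) + (4 + 0))/(4 + (4 + 0)))*91 = ((1*5 + 4)/(4 + 4))*91 = ((5 + 4)/8)*91 = ((⅛)*9)*91 = (9/8)*91 = 819/8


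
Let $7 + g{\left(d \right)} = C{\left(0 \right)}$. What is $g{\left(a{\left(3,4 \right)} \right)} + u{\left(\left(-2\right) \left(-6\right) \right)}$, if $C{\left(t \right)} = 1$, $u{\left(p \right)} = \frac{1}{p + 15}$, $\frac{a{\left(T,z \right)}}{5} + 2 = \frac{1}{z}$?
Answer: $- \frac{161}{27} \approx -5.963$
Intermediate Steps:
$a{\left(T,z \right)} = -10 + \frac{5}{z}$
$u{\left(p \right)} = \frac{1}{15 + p}$
$g{\left(d \right)} = -6$ ($g{\left(d \right)} = -7 + 1 = -6$)
$g{\left(a{\left(3,4 \right)} \right)} + u{\left(\left(-2\right) \left(-6\right) \right)} = -6 + \frac{1}{15 - -12} = -6 + \frac{1}{15 + 12} = -6 + \frac{1}{27} = - \frac{161}{27}$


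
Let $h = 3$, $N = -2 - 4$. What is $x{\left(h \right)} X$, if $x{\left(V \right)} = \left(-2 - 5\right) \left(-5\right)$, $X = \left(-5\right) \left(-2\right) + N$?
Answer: $140$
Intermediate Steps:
$N = -6$
$X = 4$ ($X = \left(-5\right) \left(-2\right) - 6 = 10 - 6 = 4$)
$x{\left(V \right)} = 35$ ($x{\left(V \right)} = \left(-7\right) \left(-5\right) = 35$)
$x{\left(h \right)} X = 35 \cdot 4 = 140$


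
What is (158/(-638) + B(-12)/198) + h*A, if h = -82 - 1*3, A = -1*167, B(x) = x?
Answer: 13584320/957 ≈ 14195.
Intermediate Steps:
A = -167
h = -85 (h = -82 - 3 = -85)
(158/(-638) + B(-12)/198) + h*A = (158/(-638) - 12/198) - 85*(-167) = (158*(-1/638) - 12*1/198) + 14195 = (-79/319 - 2/33) + 14195 = -295/957 + 14195 = 13584320/957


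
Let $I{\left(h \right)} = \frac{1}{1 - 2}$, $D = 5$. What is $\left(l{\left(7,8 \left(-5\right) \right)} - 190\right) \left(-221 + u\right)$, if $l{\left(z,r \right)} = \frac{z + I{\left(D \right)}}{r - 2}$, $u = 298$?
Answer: $-14641$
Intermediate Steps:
$I{\left(h \right)} = -1$ ($I{\left(h \right)} = \frac{1}{-1} = -1$)
$l{\left(z,r \right)} = \frac{-1 + z}{-2 + r}$ ($l{\left(z,r \right)} = \frac{z - 1}{r - 2} = \frac{-1 + z}{-2 + r}$)
$\left(l{\left(7,8 \left(-5\right) \right)} - 190\right) \left(-221 + u\right) = \left(\frac{-1 + 7}{-2 + 8 \left(-5\right)} - 190\right) \left(-221 + 298\right) = \left(\frac{1}{-2 - 40} \cdot 6 - 190\right) 77 = \left(\frac{1}{-42} \cdot 6 - 190\right) 77 = \left(\left(- \frac{1}{42}\right) 6 - 190\right) 77 = \left(- \frac{1}{7} - 190\right) 77 = \left(- \frac{1331}{7}\right) 77 = -14641$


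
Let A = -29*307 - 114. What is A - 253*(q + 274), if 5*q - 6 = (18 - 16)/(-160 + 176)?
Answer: -3145957/40 ≈ -78649.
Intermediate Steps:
q = 49/40 (q = 6/5 + ((18 - 16)/(-160 + 176))/5 = 6/5 + (2/16)/5 = 6/5 + (2*(1/16))/5 = 6/5 + (⅕)*(⅛) = 6/5 + 1/40 = 49/40 ≈ 1.2250)
A = -9017 (A = -8903 - 114 = -9017)
A - 253*(q + 274) = -9017 - 253*(49/40 + 274) = -9017 - 253*11009/40 = -9017 - 2785277/40 = -3145957/40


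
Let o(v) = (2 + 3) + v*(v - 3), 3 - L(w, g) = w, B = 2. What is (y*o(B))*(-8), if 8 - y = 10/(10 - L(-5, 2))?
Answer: -72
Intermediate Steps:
L(w, g) = 3 - w
o(v) = 5 + v*(-3 + v)
y = 3 (y = 8 - 10/(10 - (3 - 1*(-5))) = 8 - 10/(10 - (3 + 5)) = 8 - 10/(10 - 1*8) = 8 - 10/(10 - 8) = 8 - 10/2 = 8 - 1*5 = 8 - 5 = 3)
(y*o(B))*(-8) = (3*(5 + 2² - 3*2))*(-8) = (3*(5 + 4 - 6))*(-8) = (3*3)*(-8) = 9*(-8) = -72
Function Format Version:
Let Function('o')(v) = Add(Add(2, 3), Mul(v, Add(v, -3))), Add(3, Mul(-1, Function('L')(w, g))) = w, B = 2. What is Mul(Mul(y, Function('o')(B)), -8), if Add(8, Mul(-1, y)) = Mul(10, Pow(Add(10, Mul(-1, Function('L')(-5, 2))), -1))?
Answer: -72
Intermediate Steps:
Function('L')(w, g) = Add(3, Mul(-1, w))
Function('o')(v) = Add(5, Mul(v, Add(-3, v)))
y = 3 (y = Add(8, Mul(-1, Mul(10, Pow(Add(10, Mul(-1, Add(3, Mul(-1, -5)))), -1)))) = Add(8, Mul(-1, Mul(10, Pow(Add(10, Mul(-1, Add(3, 5))), -1)))) = Add(8, Mul(-1, Mul(10, Pow(Add(10, Mul(-1, 8)), -1)))) = Add(8, Mul(-1, Mul(10, Pow(Add(10, -8), -1)))) = Add(8, Mul(-1, Mul(10, Pow(2, -1)))) = Add(8, Mul(-1, Mul(10, Rational(1, 2)))) = Add(8, Mul(-1, 5)) = Add(8, -5) = 3)
Mul(Mul(y, Function('o')(B)), -8) = Mul(Mul(3, Add(5, Pow(2, 2), Mul(-3, 2))), -8) = Mul(Mul(3, Add(5, 4, -6)), -8) = Mul(Mul(3, 3), -8) = Mul(9, -8) = -72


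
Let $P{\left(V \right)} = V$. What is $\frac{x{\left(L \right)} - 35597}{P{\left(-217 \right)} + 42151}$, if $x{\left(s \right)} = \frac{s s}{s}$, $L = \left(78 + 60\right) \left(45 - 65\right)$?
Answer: $- \frac{38357}{41934} \approx -0.9147$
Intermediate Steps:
$L = -2760$ ($L = 138 \left(-20\right) = -2760$)
$x{\left(s \right)} = s$ ($x{\left(s \right)} = \frac{s^{2}}{s} = s$)
$\frac{x{\left(L \right)} - 35597}{P{\left(-217 \right)} + 42151} = \frac{-2760 - 35597}{-217 + 42151} = - \frac{38357}{41934}$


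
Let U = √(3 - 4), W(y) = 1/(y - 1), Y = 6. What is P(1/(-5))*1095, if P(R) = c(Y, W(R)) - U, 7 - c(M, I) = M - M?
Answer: 7665 - 1095*I ≈ 7665.0 - 1095.0*I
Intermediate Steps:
W(y) = 1/(-1 + y)
c(M, I) = 7 (c(M, I) = 7 - (M - M) = 7 - 1*0 = 7 + 0 = 7)
U = I (U = √(-1) = I ≈ 1.0*I)
P(R) = 7 - I
P(1/(-5))*1095 = (7 - I)*1095 = 7665 - 1095*I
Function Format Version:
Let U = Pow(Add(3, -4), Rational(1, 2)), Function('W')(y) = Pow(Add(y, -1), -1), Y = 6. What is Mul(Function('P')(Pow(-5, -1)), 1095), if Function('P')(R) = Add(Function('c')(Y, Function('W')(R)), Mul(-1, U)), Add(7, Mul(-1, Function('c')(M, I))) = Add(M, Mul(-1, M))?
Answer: Add(7665, Mul(-1095, I)) ≈ Add(7665.0, Mul(-1095.0, I))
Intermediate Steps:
Function('W')(y) = Pow(Add(-1, y), -1)
Function('c')(M, I) = 7 (Function('c')(M, I) = Add(7, Mul(-1, Add(M, Mul(-1, M)))) = Add(7, Mul(-1, 0)) = Add(7, 0) = 7)
U = I (U = Pow(-1, Rational(1, 2)) = I ≈ Mul(1.0000, I))
Function('P')(R) = Add(7, Mul(-1, I))
Mul(Function('P')(Pow(-5, -1)), 1095) = Mul(Add(7, Mul(-1, I)), 1095) = Add(7665, Mul(-1095, I))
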